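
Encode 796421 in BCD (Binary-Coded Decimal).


Each digit → 4-bit binary:
  7 → 0111
  9 → 1001
  6 → 0110
  4 → 0100
  2 → 0010
  1 → 0001
= 0111 1001 0110 0100 0010 0001


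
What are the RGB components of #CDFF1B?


Hex: #CDFF1B
R = CD₁₆ = 205
G = FF₁₆ = 255
B = 1B₁₆ = 27
= RGB(205, 255, 27)


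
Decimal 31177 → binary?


Divide by 2 repeatedly:
31177 ÷ 2 = 15588 remainder 1
15588 ÷ 2 = 7794 remainder 0
7794 ÷ 2 = 3897 remainder 0
3897 ÷ 2 = 1948 remainder 1
1948 ÷ 2 = 974 remainder 0
974 ÷ 2 = 487 remainder 0
487 ÷ 2 = 243 remainder 1
243 ÷ 2 = 121 remainder 1
121 ÷ 2 = 60 remainder 1
60 ÷ 2 = 30 remainder 0
30 ÷ 2 = 15 remainder 0
15 ÷ 2 = 7 remainder 1
7 ÷ 2 = 3 remainder 1
3 ÷ 2 = 1 remainder 1
1 ÷ 2 = 0 remainder 1
Reading remainders bottom-up:
= 111100111001001


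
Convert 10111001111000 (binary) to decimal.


Positional values:
Bit 3: 1 × 2^3 = 8
Bit 4: 1 × 2^4 = 16
Bit 5: 1 × 2^5 = 32
Bit 6: 1 × 2^6 = 64
Bit 9: 1 × 2^9 = 512
Bit 10: 1 × 2^10 = 1024
Bit 11: 1 × 2^11 = 2048
Bit 13: 1 × 2^13 = 8192
Sum = 8 + 16 + 32 + 64 + 512 + 1024 + 2048 + 8192
= 11896


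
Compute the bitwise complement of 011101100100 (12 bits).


Original: 011101100100
Invert all bits:
  bit 0: 0 → 1
  bit 1: 1 → 0
  bit 2: 1 → 0
  bit 3: 1 → 0
  bit 4: 0 → 1
  bit 5: 1 → 0
  bit 6: 1 → 0
  bit 7: 0 → 1
  bit 8: 0 → 1
  bit 9: 1 → 0
  bit 10: 0 → 1
  bit 11: 0 → 1
= 100010011011


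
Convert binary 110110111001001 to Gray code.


Binary: 110110111001001
Gray code: G = B XOR (B >> 1)
B >> 1 = 011011011100100
110110111001001 XOR 011011011100100:
  1 XOR 0 = 1
  1 XOR 1 = 0
  0 XOR 1 = 1
  1 XOR 0 = 1
  1 XOR 1 = 0
  0 XOR 1 = 1
  1 XOR 0 = 1
  1 XOR 1 = 0
  1 XOR 1 = 0
  0 XOR 1 = 1
  0 XOR 0 = 0
  1 XOR 0 = 1
  0 XOR 1 = 1
  0 XOR 0 = 0
  1 XOR 0 = 1
= 101101100101101


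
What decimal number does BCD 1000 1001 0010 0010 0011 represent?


Each 4-bit group → digit:
  1000 → 8
  1001 → 9
  0010 → 2
  0010 → 2
  0011 → 3
= 89223


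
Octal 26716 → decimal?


Positional values:
Position 0: 6 × 8^0 = 6
Position 1: 1 × 8^1 = 8
Position 2: 7 × 8^2 = 448
Position 3: 6 × 8^3 = 3072
Position 4: 2 × 8^4 = 8192
Sum = 6 + 8 + 448 + 3072 + 8192
= 11726


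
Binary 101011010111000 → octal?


Group into 3-bit groups: 101011010111000
  101 = 5
  011 = 3
  010 = 2
  111 = 7
  000 = 0
= 0o53270


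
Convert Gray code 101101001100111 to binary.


Gray code: 101101001100111
MSB stays the same: 1
Each subsequent bit = prev_binary XOR current_gray:
  B[1] = 1 XOR 0 = 1
  B[2] = 1 XOR 1 = 0
  B[3] = 0 XOR 1 = 1
  B[4] = 1 XOR 0 = 1
  B[5] = 1 XOR 1 = 0
  B[6] = 0 XOR 0 = 0
  B[7] = 0 XOR 0 = 0
  B[8] = 0 XOR 1 = 1
  B[9] = 1 XOR 1 = 0
  B[10] = 0 XOR 0 = 0
  B[11] = 0 XOR 0 = 0
  B[12] = 0 XOR 1 = 1
  B[13] = 1 XOR 1 = 0
  B[14] = 0 XOR 1 = 1
= 110110001000101 (27717 decimal)


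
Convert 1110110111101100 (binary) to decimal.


Positional values:
Bit 2: 1 × 2^2 = 4
Bit 3: 1 × 2^3 = 8
Bit 5: 1 × 2^5 = 32
Bit 6: 1 × 2^6 = 64
Bit 7: 1 × 2^7 = 128
Bit 8: 1 × 2^8 = 256
Bit 10: 1 × 2^10 = 1024
Bit 11: 1 × 2^11 = 2048
Bit 13: 1 × 2^13 = 8192
Bit 14: 1 × 2^14 = 16384
Bit 15: 1 × 2^15 = 32768
Sum = 4 + 8 + 32 + 64 + 128 + 256 + 1024 + 2048 + 8192 + 16384 + 32768
= 60908


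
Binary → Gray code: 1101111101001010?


Binary: 1101111101001010
Gray code: G = B XOR (B >> 1)
B >> 1 = 0110111110100101
1101111101001010 XOR 0110111110100101:
  1 XOR 0 = 1
  1 XOR 1 = 0
  0 XOR 1 = 1
  1 XOR 0 = 1
  1 XOR 1 = 0
  1 XOR 1 = 0
  1 XOR 1 = 0
  1 XOR 1 = 0
  0 XOR 1 = 1
  1 XOR 0 = 1
  0 XOR 1 = 1
  0 XOR 0 = 0
  1 XOR 0 = 1
  0 XOR 1 = 1
  1 XOR 0 = 1
  0 XOR 1 = 1
= 1011000011101111


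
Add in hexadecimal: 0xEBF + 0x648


Align and add column by column (LSB to MSB, each column mod 16 with carry):
  0EBF
+ 0648
  ----
  col 0: F(15) + 8(8) + 0 (carry in) = 23 → 7(7), carry out 1
  col 1: B(11) + 4(4) + 1 (carry in) = 16 → 0(0), carry out 1
  col 2: E(14) + 6(6) + 1 (carry in) = 21 → 5(5), carry out 1
  col 3: 0(0) + 0(0) + 1 (carry in) = 1 → 1(1), carry out 0
Reading digits MSB→LSB: 1507
Strip leading zeros: 1507
= 0x1507


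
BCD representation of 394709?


Each digit → 4-bit binary:
  3 → 0011
  9 → 1001
  4 → 0100
  7 → 0111
  0 → 0000
  9 → 1001
= 0011 1001 0100 0111 0000 1001


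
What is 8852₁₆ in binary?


Each hex digit → 4 binary bits:
  8 = 1000
  8 = 1000
  5 = 0101
  2 = 0010
Concatenate: 1000 1000 0101 0010
= 1000100001010010


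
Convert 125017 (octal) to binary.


Each octal digit → 3 binary bits:
  1 = 001
  2 = 010
  5 = 101
  0 = 000
  1 = 001
  7 = 111
Concatenate: 001 010 101 000 001 111
= 001010101000001111


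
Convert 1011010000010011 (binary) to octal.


Group into 3-bit groups: 001011010000010011
  001 = 1
  011 = 3
  010 = 2
  000 = 0
  010 = 2
  011 = 3
= 0o132023


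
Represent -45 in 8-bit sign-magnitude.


Sign bit: 1 (negative)
Magnitude: 45 = 0101101
= 10101101


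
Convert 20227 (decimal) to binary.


Divide by 2 repeatedly:
20227 ÷ 2 = 10113 remainder 1
10113 ÷ 2 = 5056 remainder 1
5056 ÷ 2 = 2528 remainder 0
2528 ÷ 2 = 1264 remainder 0
1264 ÷ 2 = 632 remainder 0
632 ÷ 2 = 316 remainder 0
316 ÷ 2 = 158 remainder 0
158 ÷ 2 = 79 remainder 0
79 ÷ 2 = 39 remainder 1
39 ÷ 2 = 19 remainder 1
19 ÷ 2 = 9 remainder 1
9 ÷ 2 = 4 remainder 1
4 ÷ 2 = 2 remainder 0
2 ÷ 2 = 1 remainder 0
1 ÷ 2 = 0 remainder 1
Reading remainders bottom-up:
= 100111100000011


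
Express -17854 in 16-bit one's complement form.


Original: 0100010110111110
Invert all bits:
  bit 0: 0 → 1
  bit 1: 1 → 0
  bit 2: 0 → 1
  bit 3: 0 → 1
  bit 4: 0 → 1
  bit 5: 1 → 0
  bit 6: 0 → 1
  bit 7: 1 → 0
  bit 8: 1 → 0
  bit 9: 0 → 1
  bit 10: 1 → 0
  bit 11: 1 → 0
  bit 12: 1 → 0
  bit 13: 1 → 0
  bit 14: 1 → 0
  bit 15: 0 → 1
= 1011101001000001


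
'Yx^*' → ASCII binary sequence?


String: 'Yx^*'  (4 characters)
Per-character ASCII lookup:
  'Y': uppercase starts at 65: 'Y' = 65 + 24 = 89 → 1011001
  'x': lowercase starts at 97: 'x' = 97 + 23 = 120 → 1111000
  '^': special character: '^' = 94 → 1011110
  '*': special character: '*' = 42 → 101010
= 1011001 1111000 1011110 101010


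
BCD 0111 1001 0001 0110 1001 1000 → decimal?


Each 4-bit group → digit:
  0111 → 7
  1001 → 9
  0001 → 1
  0110 → 6
  1001 → 9
  1000 → 8
= 791698


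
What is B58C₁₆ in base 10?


Positional values:
Position 0: C × 16^0 = 12 × 1 = 12
Position 1: 8 × 16^1 = 8 × 16 = 128
Position 2: 5 × 16^2 = 5 × 256 = 1280
Position 3: B × 16^3 = 11 × 4096 = 45056
Sum = 12 + 128 + 1280 + 45056
= 46476


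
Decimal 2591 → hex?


Divide by 16 repeatedly:
2591 ÷ 16 = 161 remainder 15 (F)
161 ÷ 16 = 10 remainder 1 (1)
10 ÷ 16 = 0 remainder 10 (A)
Reading remainders bottom-up:
= 0xA1F


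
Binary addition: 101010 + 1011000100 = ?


Align and add column by column (LSB to MSB, carry propagating):
  00000101010
+ 01011000100
  -----------
  col 0: 0 + 0 + 0 (carry in) = 0 → bit 0, carry out 0
  col 1: 1 + 0 + 0 (carry in) = 1 → bit 1, carry out 0
  col 2: 0 + 1 + 0 (carry in) = 1 → bit 1, carry out 0
  col 3: 1 + 0 + 0 (carry in) = 1 → bit 1, carry out 0
  col 4: 0 + 0 + 0 (carry in) = 0 → bit 0, carry out 0
  col 5: 1 + 0 + 0 (carry in) = 1 → bit 1, carry out 0
  col 6: 0 + 1 + 0 (carry in) = 1 → bit 1, carry out 0
  col 7: 0 + 1 + 0 (carry in) = 1 → bit 1, carry out 0
  col 8: 0 + 0 + 0 (carry in) = 0 → bit 0, carry out 0
  col 9: 0 + 1 + 0 (carry in) = 1 → bit 1, carry out 0
  col 10: 0 + 0 + 0 (carry in) = 0 → bit 0, carry out 0
Reading bits MSB→LSB: 01011101110
Strip leading zeros: 1011101110
= 1011101110


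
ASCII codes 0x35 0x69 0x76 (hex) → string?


Codes (hex): 0x35 0x69 0x76
Per-code ASCII lookup:
  0x35 = 53  (range 48-57: digits, 53 - 48 = 5) → '5'
  0x69 = 105  (range 97-122: lowercase, 105 - 97 = 8) → 'i'
  0x76 = 118  (range 97-122: lowercase, 118 - 97 = 21) → 'v'
= '5iv'


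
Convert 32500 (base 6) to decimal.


Positional values (base 6):
  0 × 6^0 = 0 × 1 = 0
  0 × 6^1 = 0 × 6 = 0
  5 × 6^2 = 5 × 36 = 180
  2 × 6^3 = 2 × 216 = 432
  3 × 6^4 = 3 × 1296 = 3888
Sum = 0 + 0 + 180 + 432 + 3888
= 4500


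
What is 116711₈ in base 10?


Positional values:
Position 0: 1 × 8^0 = 1
Position 1: 1 × 8^1 = 8
Position 2: 7 × 8^2 = 448
Position 3: 6 × 8^3 = 3072
Position 4: 1 × 8^4 = 4096
Position 5: 1 × 8^5 = 32768
Sum = 1 + 8 + 448 + 3072 + 4096 + 32768
= 40393


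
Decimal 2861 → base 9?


Divide by 9 repeatedly:
2861 ÷ 9 = 317 remainder 8
317 ÷ 9 = 35 remainder 2
35 ÷ 9 = 3 remainder 8
3 ÷ 9 = 0 remainder 3
Reading remainders bottom-up:
= 3828


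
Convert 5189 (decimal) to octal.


Divide by 8 repeatedly:
5189 ÷ 8 = 648 remainder 5
648 ÷ 8 = 81 remainder 0
81 ÷ 8 = 10 remainder 1
10 ÷ 8 = 1 remainder 2
1 ÷ 8 = 0 remainder 1
Reading remainders bottom-up:
= 0o12105


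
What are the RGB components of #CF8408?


Hex: #CF8408
R = CF₁₆ = 207
G = 84₁₆ = 132
B = 08₁₆ = 8
= RGB(207, 132, 8)


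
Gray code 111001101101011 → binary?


Gray code: 111001101101011
MSB stays the same: 1
Each subsequent bit = prev_binary XOR current_gray:
  B[1] = 1 XOR 1 = 0
  B[2] = 0 XOR 1 = 1
  B[3] = 1 XOR 0 = 1
  B[4] = 1 XOR 0 = 1
  B[5] = 1 XOR 1 = 0
  B[6] = 0 XOR 1 = 1
  B[7] = 1 XOR 0 = 1
  B[8] = 1 XOR 1 = 0
  B[9] = 0 XOR 1 = 1
  B[10] = 1 XOR 0 = 1
  B[11] = 1 XOR 1 = 0
  B[12] = 0 XOR 0 = 0
  B[13] = 0 XOR 1 = 1
  B[14] = 1 XOR 1 = 0
= 101110110110010 (23986 decimal)


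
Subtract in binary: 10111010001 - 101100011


Align and subtract column by column (LSB to MSB, borrowing when needed):
  10111010001
- 00101100011
  -----------
  col 0: (1 - 0 borrow-in) - 1 → 1 - 1 = 0, borrow out 0
  col 1: (0 - 0 borrow-in) - 1 → borrow from next column: (0+2) - 1 = 1, borrow out 1
  col 2: (0 - 1 borrow-in) - 0 → borrow from next column: (-1+2) - 0 = 1, borrow out 1
  col 3: (0 - 1 borrow-in) - 0 → borrow from next column: (-1+2) - 0 = 1, borrow out 1
  col 4: (1 - 1 borrow-in) - 0 → 0 - 0 = 0, borrow out 0
  col 5: (0 - 0 borrow-in) - 1 → borrow from next column: (0+2) - 1 = 1, borrow out 1
  col 6: (1 - 1 borrow-in) - 1 → borrow from next column: (0+2) - 1 = 1, borrow out 1
  col 7: (1 - 1 borrow-in) - 0 → 0 - 0 = 0, borrow out 0
  col 8: (1 - 0 borrow-in) - 1 → 1 - 1 = 0, borrow out 0
  col 9: (0 - 0 borrow-in) - 0 → 0 - 0 = 0, borrow out 0
  col 10: (1 - 0 borrow-in) - 0 → 1 - 0 = 1, borrow out 0
Reading bits MSB→LSB: 10001101110
Strip leading zeros: 10001101110
= 10001101110


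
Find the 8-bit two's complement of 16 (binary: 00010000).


Original: 00010000
Step 1 - Invert all bits: 11101111
Step 2 - Add 1: 11101111 + 1
= 11110000 (represents -16)


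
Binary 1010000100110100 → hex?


Group into 4-bit nibbles: 1010000100110100
  1010 = A
  0001 = 1
  0011 = 3
  0100 = 4
= 0xA134


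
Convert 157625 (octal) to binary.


Each octal digit → 3 binary bits:
  1 = 001
  5 = 101
  7 = 111
  6 = 110
  2 = 010
  5 = 101
Concatenate: 001 101 111 110 010 101
= 001101111110010101


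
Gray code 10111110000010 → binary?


Gray code: 10111110000010
MSB stays the same: 1
Each subsequent bit = prev_binary XOR current_gray:
  B[1] = 1 XOR 0 = 1
  B[2] = 1 XOR 1 = 0
  B[3] = 0 XOR 1 = 1
  B[4] = 1 XOR 1 = 0
  B[5] = 0 XOR 1 = 1
  B[6] = 1 XOR 1 = 0
  B[7] = 0 XOR 0 = 0
  B[8] = 0 XOR 0 = 0
  B[9] = 0 XOR 0 = 0
  B[10] = 0 XOR 0 = 0
  B[11] = 0 XOR 0 = 0
  B[12] = 0 XOR 1 = 1
  B[13] = 1 XOR 0 = 1
= 11010100000011 (13571 decimal)


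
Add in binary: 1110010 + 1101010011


Align and add column by column (LSB to MSB, carry propagating):
  00001110010
+ 01101010011
  -----------
  col 0: 0 + 1 + 0 (carry in) = 1 → bit 1, carry out 0
  col 1: 1 + 1 + 0 (carry in) = 2 → bit 0, carry out 1
  col 2: 0 + 0 + 1 (carry in) = 1 → bit 1, carry out 0
  col 3: 0 + 0 + 0 (carry in) = 0 → bit 0, carry out 0
  col 4: 1 + 1 + 0 (carry in) = 2 → bit 0, carry out 1
  col 5: 1 + 0 + 1 (carry in) = 2 → bit 0, carry out 1
  col 6: 1 + 1 + 1 (carry in) = 3 → bit 1, carry out 1
  col 7: 0 + 0 + 1 (carry in) = 1 → bit 1, carry out 0
  col 8: 0 + 1 + 0 (carry in) = 1 → bit 1, carry out 0
  col 9: 0 + 1 + 0 (carry in) = 1 → bit 1, carry out 0
  col 10: 0 + 0 + 0 (carry in) = 0 → bit 0, carry out 0
Reading bits MSB→LSB: 01111000101
Strip leading zeros: 1111000101
= 1111000101


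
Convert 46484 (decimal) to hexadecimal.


Divide by 16 repeatedly:
46484 ÷ 16 = 2905 remainder 4 (4)
2905 ÷ 16 = 181 remainder 9 (9)
181 ÷ 16 = 11 remainder 5 (5)
11 ÷ 16 = 0 remainder 11 (B)
Reading remainders bottom-up:
= 0xB594


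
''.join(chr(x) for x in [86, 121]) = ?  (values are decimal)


Codes (decimal): 86 121
Per-code ASCII lookup:
  86  (range 65-90: uppercase, 86 - 65 = 21) → 'V'
  121  (range 97-122: lowercase, 121 - 97 = 24) → 'y'
= 'Vy'


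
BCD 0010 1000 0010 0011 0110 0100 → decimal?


Each 4-bit group → digit:
  0010 → 2
  1000 → 8
  0010 → 2
  0011 → 3
  0110 → 6
  0100 → 4
= 282364


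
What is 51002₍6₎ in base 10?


Positional values (base 6):
  2 × 6^0 = 2 × 1 = 2
  0 × 6^1 = 0 × 6 = 0
  0 × 6^2 = 0 × 36 = 0
  1 × 6^3 = 1 × 216 = 216
  5 × 6^4 = 5 × 1296 = 6480
Sum = 2 + 0 + 0 + 216 + 6480
= 6698


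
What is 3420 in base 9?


Divide by 9 repeatedly:
3420 ÷ 9 = 380 remainder 0
380 ÷ 9 = 42 remainder 2
42 ÷ 9 = 4 remainder 6
4 ÷ 9 = 0 remainder 4
Reading remainders bottom-up:
= 4620


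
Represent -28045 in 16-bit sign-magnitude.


Sign bit: 1 (negative)
Magnitude: 28045 = 110110110001101
= 1110110110001101


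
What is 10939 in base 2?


Divide by 2 repeatedly:
10939 ÷ 2 = 5469 remainder 1
5469 ÷ 2 = 2734 remainder 1
2734 ÷ 2 = 1367 remainder 0
1367 ÷ 2 = 683 remainder 1
683 ÷ 2 = 341 remainder 1
341 ÷ 2 = 170 remainder 1
170 ÷ 2 = 85 remainder 0
85 ÷ 2 = 42 remainder 1
42 ÷ 2 = 21 remainder 0
21 ÷ 2 = 10 remainder 1
10 ÷ 2 = 5 remainder 0
5 ÷ 2 = 2 remainder 1
2 ÷ 2 = 1 remainder 0
1 ÷ 2 = 0 remainder 1
Reading remainders bottom-up:
= 10101010111011


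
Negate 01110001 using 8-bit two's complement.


Original: 01110001
Step 1 - Invert all bits: 10001110
Step 2 - Add 1: 10001110 + 1
= 10001111 (represents -113)


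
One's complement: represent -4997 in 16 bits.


Original: 0001001110000101
Invert all bits:
  bit 0: 0 → 1
  bit 1: 0 → 1
  bit 2: 0 → 1
  bit 3: 1 → 0
  bit 4: 0 → 1
  bit 5: 0 → 1
  bit 6: 1 → 0
  bit 7: 1 → 0
  bit 8: 1 → 0
  bit 9: 0 → 1
  bit 10: 0 → 1
  bit 11: 0 → 1
  bit 12: 0 → 1
  bit 13: 1 → 0
  bit 14: 0 → 1
  bit 15: 1 → 0
= 1110110001111010


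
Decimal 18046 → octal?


Divide by 8 repeatedly:
18046 ÷ 8 = 2255 remainder 6
2255 ÷ 8 = 281 remainder 7
281 ÷ 8 = 35 remainder 1
35 ÷ 8 = 4 remainder 3
4 ÷ 8 = 0 remainder 4
Reading remainders bottom-up:
= 0o43176


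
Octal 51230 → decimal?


Positional values:
Position 0: 0 × 8^0 = 0
Position 1: 3 × 8^1 = 24
Position 2: 2 × 8^2 = 128
Position 3: 1 × 8^3 = 512
Position 4: 5 × 8^4 = 20480
Sum = 0 + 24 + 128 + 512 + 20480
= 21144


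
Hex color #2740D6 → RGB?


Hex: #2740D6
R = 27₁₆ = 39
G = 40₁₆ = 64
B = D6₁₆ = 214
= RGB(39, 64, 214)


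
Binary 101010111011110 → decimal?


Positional values:
Bit 1: 1 × 2^1 = 2
Bit 2: 1 × 2^2 = 4
Bit 3: 1 × 2^3 = 8
Bit 4: 1 × 2^4 = 16
Bit 6: 1 × 2^6 = 64
Bit 7: 1 × 2^7 = 128
Bit 8: 1 × 2^8 = 256
Bit 10: 1 × 2^10 = 1024
Bit 12: 1 × 2^12 = 4096
Bit 14: 1 × 2^14 = 16384
Sum = 2 + 4 + 8 + 16 + 64 + 128 + 256 + 1024 + 4096 + 16384
= 21982


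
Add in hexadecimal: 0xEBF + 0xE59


Align and add column by column (LSB to MSB, each column mod 16 with carry):
  0EBF
+ 0E59
  ----
  col 0: F(15) + 9(9) + 0 (carry in) = 24 → 8(8), carry out 1
  col 1: B(11) + 5(5) + 1 (carry in) = 17 → 1(1), carry out 1
  col 2: E(14) + E(14) + 1 (carry in) = 29 → D(13), carry out 1
  col 3: 0(0) + 0(0) + 1 (carry in) = 1 → 1(1), carry out 0
Reading digits MSB→LSB: 1D18
Strip leading zeros: 1D18
= 0x1D18


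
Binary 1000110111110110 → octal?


Group into 3-bit groups: 001000110111110110
  001 = 1
  000 = 0
  110 = 6
  111 = 7
  110 = 6
  110 = 6
= 0o106766


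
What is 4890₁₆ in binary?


Each hex digit → 4 binary bits:
  4 = 0100
  8 = 1000
  9 = 1001
  0 = 0000
Concatenate: 0100 1000 1001 0000
= 0100100010010000


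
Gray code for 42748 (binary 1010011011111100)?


Binary: 1010011011111100
Gray code: G = B XOR (B >> 1)
B >> 1 = 0101001101111110
1010011011111100 XOR 0101001101111110:
  1 XOR 0 = 1
  0 XOR 1 = 1
  1 XOR 0 = 1
  0 XOR 1 = 1
  0 XOR 0 = 0
  1 XOR 0 = 1
  1 XOR 1 = 0
  0 XOR 1 = 1
  1 XOR 0 = 1
  1 XOR 1 = 0
  1 XOR 1 = 0
  1 XOR 1 = 0
  1 XOR 1 = 0
  1 XOR 1 = 0
  0 XOR 1 = 1
  0 XOR 0 = 0
= 1111010110000010


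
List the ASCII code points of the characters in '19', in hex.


String: '19'  (2 characters)
Per-character ASCII lookup:
  '1': digits start at 48: '1' = 48 + 1 = 49 → 0x31
  '9': digits start at 48: '9' = 48 + 9 = 57 → 0x39
= 0x31 0x39


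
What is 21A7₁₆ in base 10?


Positional values:
Position 0: 7 × 16^0 = 7 × 1 = 7
Position 1: A × 16^1 = 10 × 16 = 160
Position 2: 1 × 16^2 = 1 × 256 = 256
Position 3: 2 × 16^3 = 2 × 4096 = 8192
Sum = 7 + 160 + 256 + 8192
= 8615


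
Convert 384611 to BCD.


Each digit → 4-bit binary:
  3 → 0011
  8 → 1000
  4 → 0100
  6 → 0110
  1 → 0001
  1 → 0001
= 0011 1000 0100 0110 0001 0001


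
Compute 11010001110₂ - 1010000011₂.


Align and subtract column by column (LSB to MSB, borrowing when needed):
  11010001110
- 01010000011
  -----------
  col 0: (0 - 0 borrow-in) - 1 → borrow from next column: (0+2) - 1 = 1, borrow out 1
  col 1: (1 - 1 borrow-in) - 1 → borrow from next column: (0+2) - 1 = 1, borrow out 1
  col 2: (1 - 1 borrow-in) - 0 → 0 - 0 = 0, borrow out 0
  col 3: (1 - 0 borrow-in) - 0 → 1 - 0 = 1, borrow out 0
  col 4: (0 - 0 borrow-in) - 0 → 0 - 0 = 0, borrow out 0
  col 5: (0 - 0 borrow-in) - 0 → 0 - 0 = 0, borrow out 0
  col 6: (0 - 0 borrow-in) - 0 → 0 - 0 = 0, borrow out 0
  col 7: (1 - 0 borrow-in) - 1 → 1 - 1 = 0, borrow out 0
  col 8: (0 - 0 borrow-in) - 0 → 0 - 0 = 0, borrow out 0
  col 9: (1 - 0 borrow-in) - 1 → 1 - 1 = 0, borrow out 0
  col 10: (1 - 0 borrow-in) - 0 → 1 - 0 = 1, borrow out 0
Reading bits MSB→LSB: 10000001011
Strip leading zeros: 10000001011
= 10000001011


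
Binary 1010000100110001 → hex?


Group into 4-bit nibbles: 1010000100110001
  1010 = A
  0001 = 1
  0011 = 3
  0001 = 1
= 0xA131


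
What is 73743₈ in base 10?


Positional values:
Position 0: 3 × 8^0 = 3
Position 1: 4 × 8^1 = 32
Position 2: 7 × 8^2 = 448
Position 3: 3 × 8^3 = 1536
Position 4: 7 × 8^4 = 28672
Sum = 3 + 32 + 448 + 1536 + 28672
= 30691


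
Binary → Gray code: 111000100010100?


Binary: 111000100010100
Gray code: G = B XOR (B >> 1)
B >> 1 = 011100010001010
111000100010100 XOR 011100010001010:
  1 XOR 0 = 1
  1 XOR 1 = 0
  1 XOR 1 = 0
  0 XOR 1 = 1
  0 XOR 0 = 0
  0 XOR 0 = 0
  1 XOR 0 = 1
  0 XOR 1 = 1
  0 XOR 0 = 0
  0 XOR 0 = 0
  1 XOR 0 = 1
  0 XOR 1 = 1
  1 XOR 0 = 1
  0 XOR 1 = 1
  0 XOR 0 = 0
= 100100110011110


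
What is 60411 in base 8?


Divide by 8 repeatedly:
60411 ÷ 8 = 7551 remainder 3
7551 ÷ 8 = 943 remainder 7
943 ÷ 8 = 117 remainder 7
117 ÷ 8 = 14 remainder 5
14 ÷ 8 = 1 remainder 6
1 ÷ 8 = 0 remainder 1
Reading remainders bottom-up:
= 0o165773


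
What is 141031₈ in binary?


Each octal digit → 3 binary bits:
  1 = 001
  4 = 100
  1 = 001
  0 = 000
  3 = 011
  1 = 001
Concatenate: 001 100 001 000 011 001
= 001100001000011001


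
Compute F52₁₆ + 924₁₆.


Align and add column by column (LSB to MSB, each column mod 16 with carry):
  0F52
+ 0924
  ----
  col 0: 2(2) + 4(4) + 0 (carry in) = 6 → 6(6), carry out 0
  col 1: 5(5) + 2(2) + 0 (carry in) = 7 → 7(7), carry out 0
  col 2: F(15) + 9(9) + 0 (carry in) = 24 → 8(8), carry out 1
  col 3: 0(0) + 0(0) + 1 (carry in) = 1 → 1(1), carry out 0
Reading digits MSB→LSB: 1876
Strip leading zeros: 1876
= 0x1876


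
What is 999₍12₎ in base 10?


Positional values (base 12):
  9 × 12^0 = 9 × 1 = 9
  9 × 12^1 = 9 × 12 = 108
  9 × 12^2 = 9 × 144 = 1296
Sum = 9 + 108 + 1296
= 1413


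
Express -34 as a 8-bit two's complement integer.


Original: 00100010
Step 1 - Invert all bits: 11011101
Step 2 - Add 1: 11011101 + 1
= 11011110 (represents -34)


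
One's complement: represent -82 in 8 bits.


Original: 01010010
Invert all bits:
  bit 0: 0 → 1
  bit 1: 1 → 0
  bit 2: 0 → 1
  bit 3: 1 → 0
  bit 4: 0 → 1
  bit 5: 0 → 1
  bit 6: 1 → 0
  bit 7: 0 → 1
= 10101101


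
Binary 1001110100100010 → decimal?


Positional values:
Bit 1: 1 × 2^1 = 2
Bit 5: 1 × 2^5 = 32
Bit 8: 1 × 2^8 = 256
Bit 10: 1 × 2^10 = 1024
Bit 11: 1 × 2^11 = 2048
Bit 12: 1 × 2^12 = 4096
Bit 15: 1 × 2^15 = 32768
Sum = 2 + 32 + 256 + 1024 + 2048 + 4096 + 32768
= 40226


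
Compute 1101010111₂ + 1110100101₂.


Align and add column by column (LSB to MSB, carry propagating):
  01101010111
+ 01110100101
  -----------
  col 0: 1 + 1 + 0 (carry in) = 2 → bit 0, carry out 1
  col 1: 1 + 0 + 1 (carry in) = 2 → bit 0, carry out 1
  col 2: 1 + 1 + 1 (carry in) = 3 → bit 1, carry out 1
  col 3: 0 + 0 + 1 (carry in) = 1 → bit 1, carry out 0
  col 4: 1 + 0 + 0 (carry in) = 1 → bit 1, carry out 0
  col 5: 0 + 1 + 0 (carry in) = 1 → bit 1, carry out 0
  col 6: 1 + 0 + 0 (carry in) = 1 → bit 1, carry out 0
  col 7: 0 + 1 + 0 (carry in) = 1 → bit 1, carry out 0
  col 8: 1 + 1 + 0 (carry in) = 2 → bit 0, carry out 1
  col 9: 1 + 1 + 1 (carry in) = 3 → bit 1, carry out 1
  col 10: 0 + 0 + 1 (carry in) = 1 → bit 1, carry out 0
Reading bits MSB→LSB: 11011111100
Strip leading zeros: 11011111100
= 11011111100


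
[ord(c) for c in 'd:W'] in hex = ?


String: 'd:W'  (3 characters)
Per-character ASCII lookup:
  'd': lowercase starts at 97: 'd' = 97 + 3 = 100 → 0x64
  ':': special character: ':' = 58 → 0x3A
  'W': uppercase starts at 65: 'W' = 65 + 22 = 87 → 0x57
= 0x64 0x3A 0x57


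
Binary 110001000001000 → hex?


Group into 4-bit nibbles: 0110001000001000
  0110 = 6
  0010 = 2
  0000 = 0
  1000 = 8
= 0x6208


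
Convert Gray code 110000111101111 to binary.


Gray code: 110000111101111
MSB stays the same: 1
Each subsequent bit = prev_binary XOR current_gray:
  B[1] = 1 XOR 1 = 0
  B[2] = 0 XOR 0 = 0
  B[3] = 0 XOR 0 = 0
  B[4] = 0 XOR 0 = 0
  B[5] = 0 XOR 0 = 0
  B[6] = 0 XOR 1 = 1
  B[7] = 1 XOR 1 = 0
  B[8] = 0 XOR 1 = 1
  B[9] = 1 XOR 1 = 0
  B[10] = 0 XOR 0 = 0
  B[11] = 0 XOR 1 = 1
  B[12] = 1 XOR 1 = 0
  B[13] = 0 XOR 1 = 1
  B[14] = 1 XOR 1 = 0
= 100000101001010 (16714 decimal)


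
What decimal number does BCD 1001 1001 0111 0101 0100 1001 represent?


Each 4-bit group → digit:
  1001 → 9
  1001 → 9
  0111 → 7
  0101 → 5
  0100 → 4
  1001 → 9
= 997549


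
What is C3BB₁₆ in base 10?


Positional values:
Position 0: B × 16^0 = 11 × 1 = 11
Position 1: B × 16^1 = 11 × 16 = 176
Position 2: 3 × 16^2 = 3 × 256 = 768
Position 3: C × 16^3 = 12 × 4096 = 49152
Sum = 11 + 176 + 768 + 49152
= 50107


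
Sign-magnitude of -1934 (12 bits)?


Sign bit: 1 (negative)
Magnitude: 1934 = 11110001110
= 111110001110


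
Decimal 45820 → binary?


Divide by 2 repeatedly:
45820 ÷ 2 = 22910 remainder 0
22910 ÷ 2 = 11455 remainder 0
11455 ÷ 2 = 5727 remainder 1
5727 ÷ 2 = 2863 remainder 1
2863 ÷ 2 = 1431 remainder 1
1431 ÷ 2 = 715 remainder 1
715 ÷ 2 = 357 remainder 1
357 ÷ 2 = 178 remainder 1
178 ÷ 2 = 89 remainder 0
89 ÷ 2 = 44 remainder 1
44 ÷ 2 = 22 remainder 0
22 ÷ 2 = 11 remainder 0
11 ÷ 2 = 5 remainder 1
5 ÷ 2 = 2 remainder 1
2 ÷ 2 = 1 remainder 0
1 ÷ 2 = 0 remainder 1
Reading remainders bottom-up:
= 1011001011111100


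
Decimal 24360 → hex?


Divide by 16 repeatedly:
24360 ÷ 16 = 1522 remainder 8 (8)
1522 ÷ 16 = 95 remainder 2 (2)
95 ÷ 16 = 5 remainder 15 (F)
5 ÷ 16 = 0 remainder 5 (5)
Reading remainders bottom-up:
= 0x5F28


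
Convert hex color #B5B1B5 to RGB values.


Hex: #B5B1B5
R = B5₁₆ = 181
G = B1₁₆ = 177
B = B5₁₆ = 181
= RGB(181, 177, 181)


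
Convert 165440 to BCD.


Each digit → 4-bit binary:
  1 → 0001
  6 → 0110
  5 → 0101
  4 → 0100
  4 → 0100
  0 → 0000
= 0001 0110 0101 0100 0100 0000


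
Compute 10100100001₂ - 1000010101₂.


Align and subtract column by column (LSB to MSB, borrowing when needed):
  10100100001
- 01000010101
  -----------
  col 0: (1 - 0 borrow-in) - 1 → 1 - 1 = 0, borrow out 0
  col 1: (0 - 0 borrow-in) - 0 → 0 - 0 = 0, borrow out 0
  col 2: (0 - 0 borrow-in) - 1 → borrow from next column: (0+2) - 1 = 1, borrow out 1
  col 3: (0 - 1 borrow-in) - 0 → borrow from next column: (-1+2) - 0 = 1, borrow out 1
  col 4: (0 - 1 borrow-in) - 1 → borrow from next column: (-1+2) - 1 = 0, borrow out 1
  col 5: (1 - 1 borrow-in) - 0 → 0 - 0 = 0, borrow out 0
  col 6: (0 - 0 borrow-in) - 0 → 0 - 0 = 0, borrow out 0
  col 7: (0 - 0 borrow-in) - 0 → 0 - 0 = 0, borrow out 0
  col 8: (1 - 0 borrow-in) - 0 → 1 - 0 = 1, borrow out 0
  col 9: (0 - 0 borrow-in) - 1 → borrow from next column: (0+2) - 1 = 1, borrow out 1
  col 10: (1 - 1 borrow-in) - 0 → 0 - 0 = 0, borrow out 0
Reading bits MSB→LSB: 01100001100
Strip leading zeros: 1100001100
= 1100001100


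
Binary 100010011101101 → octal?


Group into 3-bit groups: 100010011101101
  100 = 4
  010 = 2
  011 = 3
  101 = 5
  101 = 5
= 0o42355


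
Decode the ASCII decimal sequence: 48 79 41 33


Codes (decimal): 48 79 41 33
Per-code ASCII lookup:
  48  (range 48-57: digits, 48 - 48 = 0) → '0'
  79  (range 65-90: uppercase, 79 - 65 = 14) → 'O'
  41  (special character) → ')'
  33  (special character) → '!'
= '0O)!'


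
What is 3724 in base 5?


Divide by 5 repeatedly:
3724 ÷ 5 = 744 remainder 4
744 ÷ 5 = 148 remainder 4
148 ÷ 5 = 29 remainder 3
29 ÷ 5 = 5 remainder 4
5 ÷ 5 = 1 remainder 0
1 ÷ 5 = 0 remainder 1
Reading remainders bottom-up:
= 104344


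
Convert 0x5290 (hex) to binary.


Each hex digit → 4 binary bits:
  5 = 0101
  2 = 0010
  9 = 1001
  0 = 0000
Concatenate: 0101 0010 1001 0000
= 0101001010010000


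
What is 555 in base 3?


Divide by 3 repeatedly:
555 ÷ 3 = 185 remainder 0
185 ÷ 3 = 61 remainder 2
61 ÷ 3 = 20 remainder 1
20 ÷ 3 = 6 remainder 2
6 ÷ 3 = 2 remainder 0
2 ÷ 3 = 0 remainder 2
Reading remainders bottom-up:
= 202120


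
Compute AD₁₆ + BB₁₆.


Align and add column by column (LSB to MSB, each column mod 16 with carry):
  0AD
+ 0BB
  ---
  col 0: D(13) + B(11) + 0 (carry in) = 24 → 8(8), carry out 1
  col 1: A(10) + B(11) + 1 (carry in) = 22 → 6(6), carry out 1
  col 2: 0(0) + 0(0) + 1 (carry in) = 1 → 1(1), carry out 0
Reading digits MSB→LSB: 168
Strip leading zeros: 168
= 0x168


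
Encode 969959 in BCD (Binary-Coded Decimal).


Each digit → 4-bit binary:
  9 → 1001
  6 → 0110
  9 → 1001
  9 → 1001
  5 → 0101
  9 → 1001
= 1001 0110 1001 1001 0101 1001


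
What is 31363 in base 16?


Divide by 16 repeatedly:
31363 ÷ 16 = 1960 remainder 3 (3)
1960 ÷ 16 = 122 remainder 8 (8)
122 ÷ 16 = 7 remainder 10 (A)
7 ÷ 16 = 0 remainder 7 (7)
Reading remainders bottom-up:
= 0x7A83


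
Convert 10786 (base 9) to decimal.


Positional values (base 9):
  6 × 9^0 = 6 × 1 = 6
  8 × 9^1 = 8 × 9 = 72
  7 × 9^2 = 7 × 81 = 567
  0 × 9^3 = 0 × 729 = 0
  1 × 9^4 = 1 × 6561 = 6561
Sum = 6 + 72 + 567 + 0 + 6561
= 7206


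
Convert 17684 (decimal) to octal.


Divide by 8 repeatedly:
17684 ÷ 8 = 2210 remainder 4
2210 ÷ 8 = 276 remainder 2
276 ÷ 8 = 34 remainder 4
34 ÷ 8 = 4 remainder 2
4 ÷ 8 = 0 remainder 4
Reading remainders bottom-up:
= 0o42424


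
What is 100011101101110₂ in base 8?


Group into 3-bit groups: 100011101101110
  100 = 4
  011 = 3
  101 = 5
  101 = 5
  110 = 6
= 0o43556


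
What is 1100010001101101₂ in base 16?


Group into 4-bit nibbles: 1100010001101101
  1100 = C
  0100 = 4
  0110 = 6
  1101 = D
= 0xC46D


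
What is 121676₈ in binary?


Each octal digit → 3 binary bits:
  1 = 001
  2 = 010
  1 = 001
  6 = 110
  7 = 111
  6 = 110
Concatenate: 001 010 001 110 111 110
= 001010001110111110


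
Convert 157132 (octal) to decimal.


Positional values:
Position 0: 2 × 8^0 = 2
Position 1: 3 × 8^1 = 24
Position 2: 1 × 8^2 = 64
Position 3: 7 × 8^3 = 3584
Position 4: 5 × 8^4 = 20480
Position 5: 1 × 8^5 = 32768
Sum = 2 + 24 + 64 + 3584 + 20480 + 32768
= 56922


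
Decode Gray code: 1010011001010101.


Gray code: 1010011001010101
MSB stays the same: 1
Each subsequent bit = prev_binary XOR current_gray:
  B[1] = 1 XOR 0 = 1
  B[2] = 1 XOR 1 = 0
  B[3] = 0 XOR 0 = 0
  B[4] = 0 XOR 0 = 0
  B[5] = 0 XOR 1 = 1
  B[6] = 1 XOR 1 = 0
  B[7] = 0 XOR 0 = 0
  B[8] = 0 XOR 0 = 0
  B[9] = 0 XOR 1 = 1
  B[10] = 1 XOR 0 = 1
  B[11] = 1 XOR 1 = 0
  B[12] = 0 XOR 0 = 0
  B[13] = 0 XOR 1 = 1
  B[14] = 1 XOR 0 = 1
  B[15] = 1 XOR 1 = 0
= 1100010001100110 (50278 decimal)


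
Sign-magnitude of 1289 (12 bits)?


Sign bit: 0 (positive)
Magnitude: 1289 = 10100001001
= 010100001001


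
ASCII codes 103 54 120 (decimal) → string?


Codes (decimal): 103 54 120
Per-code ASCII lookup:
  103  (range 97-122: lowercase, 103 - 97 = 6) → 'g'
  54  (range 48-57: digits, 54 - 48 = 6) → '6'
  120  (range 97-122: lowercase, 120 - 97 = 23) → 'x'
= 'g6x'


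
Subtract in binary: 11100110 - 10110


Align and subtract column by column (LSB to MSB, borrowing when needed):
  11100110
- 00010110
  --------
  col 0: (0 - 0 borrow-in) - 0 → 0 - 0 = 0, borrow out 0
  col 1: (1 - 0 borrow-in) - 1 → 1 - 1 = 0, borrow out 0
  col 2: (1 - 0 borrow-in) - 1 → 1 - 1 = 0, borrow out 0
  col 3: (0 - 0 borrow-in) - 0 → 0 - 0 = 0, borrow out 0
  col 4: (0 - 0 borrow-in) - 1 → borrow from next column: (0+2) - 1 = 1, borrow out 1
  col 5: (1 - 1 borrow-in) - 0 → 0 - 0 = 0, borrow out 0
  col 6: (1 - 0 borrow-in) - 0 → 1 - 0 = 1, borrow out 0
  col 7: (1 - 0 borrow-in) - 0 → 1 - 0 = 1, borrow out 0
Reading bits MSB→LSB: 11010000
Strip leading zeros: 11010000
= 11010000


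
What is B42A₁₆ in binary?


Each hex digit → 4 binary bits:
  B = 1011
  4 = 0100
  2 = 0010
  A = 1010
Concatenate: 1011 0100 0010 1010
= 1011010000101010


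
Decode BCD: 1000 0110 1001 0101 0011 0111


Each 4-bit group → digit:
  1000 → 8
  0110 → 6
  1001 → 9
  0101 → 5
  0011 → 3
  0111 → 7
= 869537


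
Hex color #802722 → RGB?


Hex: #802722
R = 80₁₆ = 128
G = 27₁₆ = 39
B = 22₁₆ = 34
= RGB(128, 39, 34)


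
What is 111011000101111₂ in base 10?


Positional values:
Bit 0: 1 × 2^0 = 1
Bit 1: 1 × 2^1 = 2
Bit 2: 1 × 2^2 = 4
Bit 3: 1 × 2^3 = 8
Bit 5: 1 × 2^5 = 32
Bit 9: 1 × 2^9 = 512
Bit 10: 1 × 2^10 = 1024
Bit 12: 1 × 2^12 = 4096
Bit 13: 1 × 2^13 = 8192
Bit 14: 1 × 2^14 = 16384
Sum = 1 + 2 + 4 + 8 + 32 + 512 + 1024 + 4096 + 8192 + 16384
= 30255


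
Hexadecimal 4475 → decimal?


Positional values:
Position 0: 5 × 16^0 = 5 × 1 = 5
Position 1: 7 × 16^1 = 7 × 16 = 112
Position 2: 4 × 16^2 = 4 × 256 = 1024
Position 3: 4 × 16^3 = 4 × 4096 = 16384
Sum = 5 + 112 + 1024 + 16384
= 17525


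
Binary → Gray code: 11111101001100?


Binary: 11111101001100
Gray code: G = B XOR (B >> 1)
B >> 1 = 01111110100110
11111101001100 XOR 01111110100110:
  1 XOR 0 = 1
  1 XOR 1 = 0
  1 XOR 1 = 0
  1 XOR 1 = 0
  1 XOR 1 = 0
  1 XOR 1 = 0
  0 XOR 1 = 1
  1 XOR 0 = 1
  0 XOR 1 = 1
  0 XOR 0 = 0
  1 XOR 0 = 1
  1 XOR 1 = 0
  0 XOR 1 = 1
  0 XOR 0 = 0
= 10000011101010


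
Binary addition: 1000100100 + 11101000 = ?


Align and add column by column (LSB to MSB, carry propagating):
  01000100100
+ 00011101000
  -----------
  col 0: 0 + 0 + 0 (carry in) = 0 → bit 0, carry out 0
  col 1: 0 + 0 + 0 (carry in) = 0 → bit 0, carry out 0
  col 2: 1 + 0 + 0 (carry in) = 1 → bit 1, carry out 0
  col 3: 0 + 1 + 0 (carry in) = 1 → bit 1, carry out 0
  col 4: 0 + 0 + 0 (carry in) = 0 → bit 0, carry out 0
  col 5: 1 + 1 + 0 (carry in) = 2 → bit 0, carry out 1
  col 6: 0 + 1 + 1 (carry in) = 2 → bit 0, carry out 1
  col 7: 0 + 1 + 1 (carry in) = 2 → bit 0, carry out 1
  col 8: 0 + 0 + 1 (carry in) = 1 → bit 1, carry out 0
  col 9: 1 + 0 + 0 (carry in) = 1 → bit 1, carry out 0
  col 10: 0 + 0 + 0 (carry in) = 0 → bit 0, carry out 0
Reading bits MSB→LSB: 01100001100
Strip leading zeros: 1100001100
= 1100001100


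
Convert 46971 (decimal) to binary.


Divide by 2 repeatedly:
46971 ÷ 2 = 23485 remainder 1
23485 ÷ 2 = 11742 remainder 1
11742 ÷ 2 = 5871 remainder 0
5871 ÷ 2 = 2935 remainder 1
2935 ÷ 2 = 1467 remainder 1
1467 ÷ 2 = 733 remainder 1
733 ÷ 2 = 366 remainder 1
366 ÷ 2 = 183 remainder 0
183 ÷ 2 = 91 remainder 1
91 ÷ 2 = 45 remainder 1
45 ÷ 2 = 22 remainder 1
22 ÷ 2 = 11 remainder 0
11 ÷ 2 = 5 remainder 1
5 ÷ 2 = 2 remainder 1
2 ÷ 2 = 1 remainder 0
1 ÷ 2 = 0 remainder 1
Reading remainders bottom-up:
= 1011011101111011


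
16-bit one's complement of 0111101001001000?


Original: 0111101001001000
Invert all bits:
  bit 0: 0 → 1
  bit 1: 1 → 0
  bit 2: 1 → 0
  bit 3: 1 → 0
  bit 4: 1 → 0
  bit 5: 0 → 1
  bit 6: 1 → 0
  bit 7: 0 → 1
  bit 8: 0 → 1
  bit 9: 1 → 0
  bit 10: 0 → 1
  bit 11: 0 → 1
  bit 12: 1 → 0
  bit 13: 0 → 1
  bit 14: 0 → 1
  bit 15: 0 → 1
= 1000010110110111


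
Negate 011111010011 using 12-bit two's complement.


Original: 011111010011
Step 1 - Invert all bits: 100000101100
Step 2 - Add 1: 100000101100 + 1
= 100000101101 (represents -2003)


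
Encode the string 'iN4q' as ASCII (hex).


String: 'iN4q'  (4 characters)
Per-character ASCII lookup:
  'i': lowercase starts at 97: 'i' = 97 + 8 = 105 → 0x69
  'N': uppercase starts at 65: 'N' = 65 + 13 = 78 → 0x4E
  '4': digits start at 48: '4' = 48 + 4 = 52 → 0x34
  'q': lowercase starts at 97: 'q' = 97 + 16 = 113 → 0x71
= 0x69 0x4E 0x34 0x71


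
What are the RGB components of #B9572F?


Hex: #B9572F
R = B9₁₆ = 185
G = 57₁₆ = 87
B = 2F₁₆ = 47
= RGB(185, 87, 47)


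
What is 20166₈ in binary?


Each octal digit → 3 binary bits:
  2 = 010
  0 = 000
  1 = 001
  6 = 110
  6 = 110
Concatenate: 010 000 001 110 110
= 010000001110110


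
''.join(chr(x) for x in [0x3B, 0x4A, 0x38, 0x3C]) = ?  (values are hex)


Codes (hex): 0x3B 0x4A 0x38 0x3C
Per-code ASCII lookup:
  0x3B = 59  (special character) → ';'
  0x4A = 74  (range 65-90: uppercase, 74 - 65 = 9) → 'J'
  0x38 = 56  (range 48-57: digits, 56 - 48 = 8) → '8'
  0x3C = 60  (special character) → '<'
= ';J8<'


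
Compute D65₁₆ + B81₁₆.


Align and add column by column (LSB to MSB, each column mod 16 with carry):
  0D65
+ 0B81
  ----
  col 0: 5(5) + 1(1) + 0 (carry in) = 6 → 6(6), carry out 0
  col 1: 6(6) + 8(8) + 0 (carry in) = 14 → E(14), carry out 0
  col 2: D(13) + B(11) + 0 (carry in) = 24 → 8(8), carry out 1
  col 3: 0(0) + 0(0) + 1 (carry in) = 1 → 1(1), carry out 0
Reading digits MSB→LSB: 18E6
Strip leading zeros: 18E6
= 0x18E6


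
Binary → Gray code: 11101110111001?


Binary: 11101110111001
Gray code: G = B XOR (B >> 1)
B >> 1 = 01110111011100
11101110111001 XOR 01110111011100:
  1 XOR 0 = 1
  1 XOR 1 = 0
  1 XOR 1 = 0
  0 XOR 1 = 1
  1 XOR 0 = 1
  1 XOR 1 = 0
  1 XOR 1 = 0
  0 XOR 1 = 1
  1 XOR 0 = 1
  1 XOR 1 = 0
  1 XOR 1 = 0
  0 XOR 1 = 1
  0 XOR 0 = 0
  1 XOR 0 = 1
= 10011001100101


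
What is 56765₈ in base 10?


Positional values:
Position 0: 5 × 8^0 = 5
Position 1: 6 × 8^1 = 48
Position 2: 7 × 8^2 = 448
Position 3: 6 × 8^3 = 3072
Position 4: 5 × 8^4 = 20480
Sum = 5 + 48 + 448 + 3072 + 20480
= 24053


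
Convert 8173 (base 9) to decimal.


Positional values (base 9):
  3 × 9^0 = 3 × 1 = 3
  7 × 9^1 = 7 × 9 = 63
  1 × 9^2 = 1 × 81 = 81
  8 × 9^3 = 8 × 729 = 5832
Sum = 3 + 63 + 81 + 5832
= 5979


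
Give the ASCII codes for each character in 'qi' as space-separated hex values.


String: 'qi'  (2 characters)
Per-character ASCII lookup:
  'q': lowercase starts at 97: 'q' = 97 + 16 = 113 → 0x71
  'i': lowercase starts at 97: 'i' = 97 + 8 = 105 → 0x69
= 0x71 0x69


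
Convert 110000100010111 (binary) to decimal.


Positional values:
Bit 0: 1 × 2^0 = 1
Bit 1: 1 × 2^1 = 2
Bit 2: 1 × 2^2 = 4
Bit 4: 1 × 2^4 = 16
Bit 8: 1 × 2^8 = 256
Bit 13: 1 × 2^13 = 8192
Bit 14: 1 × 2^14 = 16384
Sum = 1 + 2 + 4 + 16 + 256 + 8192 + 16384
= 24855


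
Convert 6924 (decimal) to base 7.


Divide by 7 repeatedly:
6924 ÷ 7 = 989 remainder 1
989 ÷ 7 = 141 remainder 2
141 ÷ 7 = 20 remainder 1
20 ÷ 7 = 2 remainder 6
2 ÷ 7 = 0 remainder 2
Reading remainders bottom-up:
= 26121


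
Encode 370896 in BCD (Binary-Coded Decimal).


Each digit → 4-bit binary:
  3 → 0011
  7 → 0111
  0 → 0000
  8 → 1000
  9 → 1001
  6 → 0110
= 0011 0111 0000 1000 1001 0110


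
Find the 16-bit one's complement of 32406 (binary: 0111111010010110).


Original: 0111111010010110
Invert all bits:
  bit 0: 0 → 1
  bit 1: 1 → 0
  bit 2: 1 → 0
  bit 3: 1 → 0
  bit 4: 1 → 0
  bit 5: 1 → 0
  bit 6: 1 → 0
  bit 7: 0 → 1
  bit 8: 1 → 0
  bit 9: 0 → 1
  bit 10: 0 → 1
  bit 11: 1 → 0
  bit 12: 0 → 1
  bit 13: 1 → 0
  bit 14: 1 → 0
  bit 15: 0 → 1
= 1000000101101001


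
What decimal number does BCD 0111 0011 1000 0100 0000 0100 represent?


Each 4-bit group → digit:
  0111 → 7
  0011 → 3
  1000 → 8
  0100 → 4
  0000 → 0
  0100 → 4
= 738404


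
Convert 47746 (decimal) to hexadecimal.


Divide by 16 repeatedly:
47746 ÷ 16 = 2984 remainder 2 (2)
2984 ÷ 16 = 186 remainder 8 (8)
186 ÷ 16 = 11 remainder 10 (A)
11 ÷ 16 = 0 remainder 11 (B)
Reading remainders bottom-up:
= 0xBA82


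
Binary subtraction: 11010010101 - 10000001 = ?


Align and subtract column by column (LSB to MSB, borrowing when needed):
  11010010101
- 00010000001
  -----------
  col 0: (1 - 0 borrow-in) - 1 → 1 - 1 = 0, borrow out 0
  col 1: (0 - 0 borrow-in) - 0 → 0 - 0 = 0, borrow out 0
  col 2: (1 - 0 borrow-in) - 0 → 1 - 0 = 1, borrow out 0
  col 3: (0 - 0 borrow-in) - 0 → 0 - 0 = 0, borrow out 0
  col 4: (1 - 0 borrow-in) - 0 → 1 - 0 = 1, borrow out 0
  col 5: (0 - 0 borrow-in) - 0 → 0 - 0 = 0, borrow out 0
  col 6: (0 - 0 borrow-in) - 0 → 0 - 0 = 0, borrow out 0
  col 7: (1 - 0 borrow-in) - 1 → 1 - 1 = 0, borrow out 0
  col 8: (0 - 0 borrow-in) - 0 → 0 - 0 = 0, borrow out 0
  col 9: (1 - 0 borrow-in) - 0 → 1 - 0 = 1, borrow out 0
  col 10: (1 - 0 borrow-in) - 0 → 1 - 0 = 1, borrow out 0
Reading bits MSB→LSB: 11000010100
Strip leading zeros: 11000010100
= 11000010100


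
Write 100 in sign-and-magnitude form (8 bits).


Sign bit: 0 (positive)
Magnitude: 100 = 1100100
= 01100100


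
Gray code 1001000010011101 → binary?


Gray code: 1001000010011101
MSB stays the same: 1
Each subsequent bit = prev_binary XOR current_gray:
  B[1] = 1 XOR 0 = 1
  B[2] = 1 XOR 0 = 1
  B[3] = 1 XOR 1 = 0
  B[4] = 0 XOR 0 = 0
  B[5] = 0 XOR 0 = 0
  B[6] = 0 XOR 0 = 0
  B[7] = 0 XOR 0 = 0
  B[8] = 0 XOR 1 = 1
  B[9] = 1 XOR 0 = 1
  B[10] = 1 XOR 0 = 1
  B[11] = 1 XOR 1 = 0
  B[12] = 0 XOR 1 = 1
  B[13] = 1 XOR 1 = 0
  B[14] = 0 XOR 0 = 0
  B[15] = 0 XOR 1 = 1
= 1110000011101001 (57577 decimal)


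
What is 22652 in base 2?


Divide by 2 repeatedly:
22652 ÷ 2 = 11326 remainder 0
11326 ÷ 2 = 5663 remainder 0
5663 ÷ 2 = 2831 remainder 1
2831 ÷ 2 = 1415 remainder 1
1415 ÷ 2 = 707 remainder 1
707 ÷ 2 = 353 remainder 1
353 ÷ 2 = 176 remainder 1
176 ÷ 2 = 88 remainder 0
88 ÷ 2 = 44 remainder 0
44 ÷ 2 = 22 remainder 0
22 ÷ 2 = 11 remainder 0
11 ÷ 2 = 5 remainder 1
5 ÷ 2 = 2 remainder 1
2 ÷ 2 = 1 remainder 0
1 ÷ 2 = 0 remainder 1
Reading remainders bottom-up:
= 101100001111100
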